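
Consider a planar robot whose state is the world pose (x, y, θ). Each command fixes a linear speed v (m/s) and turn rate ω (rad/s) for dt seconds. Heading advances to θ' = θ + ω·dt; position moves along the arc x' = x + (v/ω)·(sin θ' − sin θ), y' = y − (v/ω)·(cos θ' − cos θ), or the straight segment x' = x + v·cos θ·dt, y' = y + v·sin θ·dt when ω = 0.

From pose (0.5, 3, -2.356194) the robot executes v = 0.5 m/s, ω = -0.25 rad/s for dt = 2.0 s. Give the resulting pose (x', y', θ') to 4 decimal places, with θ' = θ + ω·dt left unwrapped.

(-0.3511, 2.4951, -2.8562)

θ' = -2.3562 + -0.25·2.0 = -2.8562
R = v/ω = 0.5/-0.25 = -2.0000
x' = 0.5 + -2.0000·(sin -2.8562 − sin -2.3562) = -0.3511
y' = 3 − -2.0000·(cos -2.8562 − cos -2.3562) = 2.4951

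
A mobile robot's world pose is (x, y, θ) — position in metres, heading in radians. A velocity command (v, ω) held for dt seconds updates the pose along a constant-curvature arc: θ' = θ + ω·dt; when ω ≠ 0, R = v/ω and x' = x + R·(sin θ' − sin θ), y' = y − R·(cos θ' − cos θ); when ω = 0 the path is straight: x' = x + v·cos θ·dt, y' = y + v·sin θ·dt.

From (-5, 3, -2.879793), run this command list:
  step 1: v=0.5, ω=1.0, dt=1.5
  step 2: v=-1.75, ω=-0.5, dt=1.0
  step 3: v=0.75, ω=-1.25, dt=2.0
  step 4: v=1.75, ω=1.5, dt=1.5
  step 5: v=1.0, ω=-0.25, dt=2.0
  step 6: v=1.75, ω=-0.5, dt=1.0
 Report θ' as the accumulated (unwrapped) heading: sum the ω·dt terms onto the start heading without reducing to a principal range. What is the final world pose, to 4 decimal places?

step 1: θ'=-1.3798 (R=0.5000) → pose (-5.3615, 2.4221, -1.3798)
step 2: θ'=-1.8798 (R=3.5000) → pose (-5.2594, 4.1509, -1.8798)
step 3: θ'=-4.3798 (R=-0.6000) → pose (-6.3981, 4.1375, -4.3798)
step 4: θ'=-2.1298 (R=1.1667) → pose (-8.4899, 4.3753, -2.1298)
step 5: θ'=-2.6298 (R=-4.0000) → pose (-9.9221, 3.0092, -2.6298)
step 6: θ'=-3.1298 (R=-3.5000) → pose (-11.5949, 2.5610, -3.1298)

(-11.5949, 2.5610, -3.1298)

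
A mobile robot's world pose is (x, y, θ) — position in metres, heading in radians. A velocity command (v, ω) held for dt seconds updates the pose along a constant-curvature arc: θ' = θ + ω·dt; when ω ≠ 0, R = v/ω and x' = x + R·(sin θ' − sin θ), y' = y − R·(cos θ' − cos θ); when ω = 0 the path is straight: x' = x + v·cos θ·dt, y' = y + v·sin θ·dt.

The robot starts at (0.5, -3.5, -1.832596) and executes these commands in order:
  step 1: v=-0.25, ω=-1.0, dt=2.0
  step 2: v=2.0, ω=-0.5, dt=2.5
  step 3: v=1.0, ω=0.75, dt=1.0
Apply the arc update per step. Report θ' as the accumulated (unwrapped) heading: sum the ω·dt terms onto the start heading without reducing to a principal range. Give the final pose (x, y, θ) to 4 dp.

(-0.2836, 2.1343, -4.3326)

step 1: θ'=-3.8326 (R=0.2500) → pose (0.9008, -3.3721, -3.8326)
step 2: θ'=-5.0826 (R=-4.0000) → pose (-0.2790, 1.1576, -5.0826)
step 3: θ'=-4.3326 (R=1.3333) → pose (-0.2836, 2.1343, -4.3326)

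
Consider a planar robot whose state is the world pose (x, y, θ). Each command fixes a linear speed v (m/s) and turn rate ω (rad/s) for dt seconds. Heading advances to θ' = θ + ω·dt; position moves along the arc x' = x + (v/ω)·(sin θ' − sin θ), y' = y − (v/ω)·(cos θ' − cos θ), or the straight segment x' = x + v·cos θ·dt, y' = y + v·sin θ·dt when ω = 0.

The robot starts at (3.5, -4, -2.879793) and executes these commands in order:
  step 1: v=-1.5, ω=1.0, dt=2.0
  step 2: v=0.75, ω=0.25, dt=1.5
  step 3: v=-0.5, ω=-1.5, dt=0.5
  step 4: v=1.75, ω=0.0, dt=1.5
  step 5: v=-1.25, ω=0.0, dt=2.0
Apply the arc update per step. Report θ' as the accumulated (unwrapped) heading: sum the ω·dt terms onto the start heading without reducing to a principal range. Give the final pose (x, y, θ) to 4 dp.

(5.0119, -2.2397, -1.2548)

step 1: θ'=-0.8798 (R=-1.5000) → pose (4.2677, -1.5951, -0.8798)
step 2: θ'=-0.5048 (R=3.0000) → pose (5.1286, -2.3090, -0.5048)
step 3: θ'=-1.2548 (R=0.3333) → pose (4.9730, -2.1209, -1.2548)
step 4: θ'=-1.2548 (straight) → pose (5.7888, -4.6159, -1.2548)
step 5: θ'=-1.2548 (straight) → pose (5.0119, -2.2397, -1.2548)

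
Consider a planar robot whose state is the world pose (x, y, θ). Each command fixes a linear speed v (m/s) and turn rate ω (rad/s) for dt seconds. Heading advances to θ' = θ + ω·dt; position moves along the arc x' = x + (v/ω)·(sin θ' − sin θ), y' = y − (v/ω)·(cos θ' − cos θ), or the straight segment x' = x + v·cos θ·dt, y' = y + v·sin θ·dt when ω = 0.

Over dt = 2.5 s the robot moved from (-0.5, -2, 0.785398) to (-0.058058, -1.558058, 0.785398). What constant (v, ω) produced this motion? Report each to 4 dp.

Δθ = 0.785398 − 0.785398 = 0.000000
ω = Δθ/dt = 0.000000/2.5 = 0.0000
ω = 0 → v = (Δx·cos θ + Δy·sin θ)/dt = 0.2500

v = 0.2500, ω = 0.0000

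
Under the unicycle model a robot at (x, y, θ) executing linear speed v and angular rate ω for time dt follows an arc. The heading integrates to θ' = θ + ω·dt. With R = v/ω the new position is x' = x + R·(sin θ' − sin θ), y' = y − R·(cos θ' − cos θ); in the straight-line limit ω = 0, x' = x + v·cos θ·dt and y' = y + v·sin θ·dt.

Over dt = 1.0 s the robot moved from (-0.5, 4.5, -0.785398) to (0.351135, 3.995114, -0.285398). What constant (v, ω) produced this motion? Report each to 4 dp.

v = 1.0000, ω = 0.5000

Δθ = -0.285398 − -0.785398 = 0.500000
ω = Δθ/dt = 0.500000/1.0 = 0.5000
R = Δx/(sin θ' − sin θ) = 2.0000
v = R·ω = 2.0000·0.5000 = 1.0000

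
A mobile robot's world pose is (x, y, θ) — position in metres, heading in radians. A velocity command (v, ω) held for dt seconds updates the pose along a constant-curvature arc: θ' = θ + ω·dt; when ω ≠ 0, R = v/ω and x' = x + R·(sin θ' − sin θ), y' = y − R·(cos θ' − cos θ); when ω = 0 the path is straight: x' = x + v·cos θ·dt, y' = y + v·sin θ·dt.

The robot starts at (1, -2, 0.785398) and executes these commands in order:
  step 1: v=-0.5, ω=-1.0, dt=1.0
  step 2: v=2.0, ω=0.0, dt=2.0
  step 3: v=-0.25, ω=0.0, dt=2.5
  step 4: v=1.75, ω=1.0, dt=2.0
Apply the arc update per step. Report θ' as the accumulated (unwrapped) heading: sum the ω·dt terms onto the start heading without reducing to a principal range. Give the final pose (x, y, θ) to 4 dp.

step 1: θ'=-0.2146 (R=0.5000) → pose (0.5400, -2.1350, -0.2146)
step 2: θ'=-0.2146 (straight) → pose (4.4482, -2.9868, -0.2146)
step 3: θ'=-0.2146 (straight) → pose (3.8375, -2.8537, -0.2146)
step 4: θ'=1.7854 (R=1.7500) → pose (5.9201, -0.7712, 1.7854)

(5.9201, -0.7712, 1.7854)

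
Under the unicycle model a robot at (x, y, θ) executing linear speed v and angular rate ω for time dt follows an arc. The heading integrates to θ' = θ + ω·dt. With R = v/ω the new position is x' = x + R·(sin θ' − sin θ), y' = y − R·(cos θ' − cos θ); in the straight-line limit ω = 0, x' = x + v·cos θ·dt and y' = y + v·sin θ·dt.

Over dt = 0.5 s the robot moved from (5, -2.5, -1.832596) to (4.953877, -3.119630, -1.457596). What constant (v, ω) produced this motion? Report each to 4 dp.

v = 1.2500, ω = 0.7500

Δθ = -1.457596 − -1.832596 = 0.375000
ω = Δθ/dt = 0.375000/0.5 = 0.7500
R = −Δy/(cos θ' − cos θ) = 1.6667
v = R·ω = 1.6667·0.7500 = 1.2500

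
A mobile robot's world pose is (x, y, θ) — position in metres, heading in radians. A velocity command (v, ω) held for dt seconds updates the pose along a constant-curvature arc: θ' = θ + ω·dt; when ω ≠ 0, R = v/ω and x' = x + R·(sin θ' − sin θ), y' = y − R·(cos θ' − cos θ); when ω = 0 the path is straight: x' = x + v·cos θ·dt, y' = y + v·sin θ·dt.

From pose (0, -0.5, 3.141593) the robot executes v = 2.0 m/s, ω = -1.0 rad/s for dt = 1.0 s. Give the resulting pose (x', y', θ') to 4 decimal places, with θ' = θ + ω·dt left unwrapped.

θ' = 3.1416 + -1.0·1.0 = 2.1416
R = v/ω = 2.0/-1.0 = -2.0000
x' = 0 + -2.0000·(sin 2.1416 − sin 3.1416) = -1.6829
y' = -0.5 − -2.0000·(cos 2.1416 − cos 3.1416) = 0.4194

(-1.6829, 0.4194, 2.1416)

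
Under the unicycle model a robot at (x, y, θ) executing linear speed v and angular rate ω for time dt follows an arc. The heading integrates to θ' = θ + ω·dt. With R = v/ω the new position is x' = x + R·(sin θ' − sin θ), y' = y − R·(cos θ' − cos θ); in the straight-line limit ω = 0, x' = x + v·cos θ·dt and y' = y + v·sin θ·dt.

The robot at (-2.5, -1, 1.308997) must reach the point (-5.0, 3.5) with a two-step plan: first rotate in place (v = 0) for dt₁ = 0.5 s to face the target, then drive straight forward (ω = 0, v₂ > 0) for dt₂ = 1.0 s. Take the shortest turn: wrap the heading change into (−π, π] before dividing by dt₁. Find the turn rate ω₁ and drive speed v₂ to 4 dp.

ω₁ = 1.5378, v₂ = 5.1478

heading to target = atan2(3.5−-1, -5−-2.5) = 2.0779
Δθ = wrap(2.0779 − 1.3090) = 0.7689; ω₁ = Δθ/dt₁ = 1.5378
distance = √((-5−-2.5)² + (3.5−-1)²) = 5.1478; v₂ = distance/dt₂ = 5.1478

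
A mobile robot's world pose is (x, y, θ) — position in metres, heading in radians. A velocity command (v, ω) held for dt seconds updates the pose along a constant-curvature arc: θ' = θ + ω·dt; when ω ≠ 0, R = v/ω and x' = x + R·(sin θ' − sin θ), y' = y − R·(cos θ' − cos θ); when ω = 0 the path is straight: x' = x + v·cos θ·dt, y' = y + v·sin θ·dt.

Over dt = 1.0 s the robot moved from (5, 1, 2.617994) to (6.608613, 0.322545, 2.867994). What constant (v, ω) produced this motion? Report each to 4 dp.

Δθ = 2.867994 − 2.617994 = 0.250000
ω = Δθ/dt = 0.250000/1.0 = 0.2500
R = Δx/(sin θ' − sin θ) = -7.0000
v = R·ω = -7.0000·0.2500 = -1.7500

v = -1.7500, ω = 0.2500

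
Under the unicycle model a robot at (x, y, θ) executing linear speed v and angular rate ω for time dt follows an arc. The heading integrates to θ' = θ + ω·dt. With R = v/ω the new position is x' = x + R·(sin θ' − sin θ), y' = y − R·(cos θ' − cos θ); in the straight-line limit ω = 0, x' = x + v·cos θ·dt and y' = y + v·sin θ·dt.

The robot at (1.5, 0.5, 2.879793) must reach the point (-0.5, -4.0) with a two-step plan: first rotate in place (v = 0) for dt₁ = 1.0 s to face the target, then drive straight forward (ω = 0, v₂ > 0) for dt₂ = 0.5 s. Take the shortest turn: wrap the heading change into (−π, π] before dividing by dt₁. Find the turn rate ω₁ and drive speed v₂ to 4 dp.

ω₁ = 1.4144, v₂ = 9.8489

heading to target = atan2(-4−0.5, -0.5−1.5) = -1.9890
Δθ = wrap(-1.9890 − 2.8798) = 1.4144; ω₁ = Δθ/dt₁ = 1.4144
distance = √((-0.5−1.5)² + (-4−0.5)²) = 4.9244; v₂ = distance/dt₂ = 9.8489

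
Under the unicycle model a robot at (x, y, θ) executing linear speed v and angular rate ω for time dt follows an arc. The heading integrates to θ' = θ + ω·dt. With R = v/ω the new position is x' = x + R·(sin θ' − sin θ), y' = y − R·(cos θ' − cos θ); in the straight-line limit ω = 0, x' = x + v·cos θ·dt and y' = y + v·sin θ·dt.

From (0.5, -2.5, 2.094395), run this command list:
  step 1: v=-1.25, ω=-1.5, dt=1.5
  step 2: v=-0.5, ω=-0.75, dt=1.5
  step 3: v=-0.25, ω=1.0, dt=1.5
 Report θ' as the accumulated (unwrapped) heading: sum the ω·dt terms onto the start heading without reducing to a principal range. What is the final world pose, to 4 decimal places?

(-1.1803, -3.0996, 0.2194)

step 1: θ'=-0.1556 (R=0.8333) → pose (-0.3508, -3.7399, -0.1556)
step 2: θ'=-1.2806 (R=0.6667) → pose (-0.8863, -3.2721, -1.2806)
step 3: θ'=0.2194 (R=-0.2500) → pose (-1.1803, -3.0996, 0.2194)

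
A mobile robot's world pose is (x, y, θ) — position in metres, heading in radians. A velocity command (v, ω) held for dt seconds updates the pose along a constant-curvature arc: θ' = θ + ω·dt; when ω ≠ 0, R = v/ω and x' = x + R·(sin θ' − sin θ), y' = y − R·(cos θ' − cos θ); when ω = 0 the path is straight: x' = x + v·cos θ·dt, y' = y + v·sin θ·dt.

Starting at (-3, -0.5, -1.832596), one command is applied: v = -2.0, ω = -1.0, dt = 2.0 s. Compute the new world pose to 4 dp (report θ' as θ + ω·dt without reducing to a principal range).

(0.2065, 0.5236, -3.8326)

θ' = -1.8326 + -1.0·2.0 = -3.8326
R = v/ω = -2.0/-1.0 = 2.0000
x' = -3 + 2.0000·(sin -3.8326 − sin -1.8326) = 0.2065
y' = -0.5 − 2.0000·(cos -3.8326 − cos -1.8326) = 0.5236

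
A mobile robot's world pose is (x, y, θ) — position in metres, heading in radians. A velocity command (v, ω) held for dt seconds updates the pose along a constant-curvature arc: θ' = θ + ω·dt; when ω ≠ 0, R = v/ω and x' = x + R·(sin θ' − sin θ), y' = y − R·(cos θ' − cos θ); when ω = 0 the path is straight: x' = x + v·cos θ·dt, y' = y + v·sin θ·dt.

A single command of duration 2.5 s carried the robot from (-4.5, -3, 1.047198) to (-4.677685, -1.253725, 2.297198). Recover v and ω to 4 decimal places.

v = 0.7500, ω = 0.5000

Δθ = 2.297198 − 1.047198 = 1.250000
ω = Δθ/dt = 1.250000/2.5 = 0.5000
R = −Δy/(cos θ' − cos θ) = 1.5000
v = R·ω = 1.5000·0.5000 = 0.7500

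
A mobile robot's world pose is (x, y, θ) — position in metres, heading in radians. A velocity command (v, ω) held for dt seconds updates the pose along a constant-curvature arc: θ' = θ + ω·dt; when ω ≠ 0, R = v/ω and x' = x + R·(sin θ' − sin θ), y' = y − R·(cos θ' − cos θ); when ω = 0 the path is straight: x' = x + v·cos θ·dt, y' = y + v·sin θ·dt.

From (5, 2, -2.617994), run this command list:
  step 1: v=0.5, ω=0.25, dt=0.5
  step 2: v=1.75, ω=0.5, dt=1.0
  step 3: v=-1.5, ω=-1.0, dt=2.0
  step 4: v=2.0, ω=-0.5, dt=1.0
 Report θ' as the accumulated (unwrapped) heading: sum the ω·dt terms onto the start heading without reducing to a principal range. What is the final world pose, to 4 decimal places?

step 1: θ'=-2.4930 (R=2.0000) → pose (4.7919, 1.8618, -2.4930)
step 2: θ'=-1.9930 (R=3.5000) → pose (3.7134, 0.5067, -1.9930)
step 3: θ'=-3.9930 (R=1.5000) → pose (6.2100, 0.8805, -3.9930)
step 4: θ'=-4.4930 (R=-4.0000) → pose (5.3147, 2.6456, -4.4930)

(5.3147, 2.6456, -4.4930)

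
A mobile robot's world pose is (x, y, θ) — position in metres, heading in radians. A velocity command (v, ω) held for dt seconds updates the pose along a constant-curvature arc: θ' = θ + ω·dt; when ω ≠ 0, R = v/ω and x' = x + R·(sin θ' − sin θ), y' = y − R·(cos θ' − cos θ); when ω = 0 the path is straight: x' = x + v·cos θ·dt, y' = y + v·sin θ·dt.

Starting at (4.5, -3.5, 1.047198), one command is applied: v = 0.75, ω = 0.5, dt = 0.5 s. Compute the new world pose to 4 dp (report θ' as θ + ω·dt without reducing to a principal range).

θ' = 1.0472 + 0.5·0.5 = 1.2972
R = v/ω = 0.75/0.5 = 1.5000
x' = 4.5 + 1.5000·(sin 1.2972 − sin 1.0472) = 4.6452
y' = -3.5 − 1.5000·(cos 1.2972 − cos 1.0472) = -3.1553

(4.6452, -3.1553, 1.2972)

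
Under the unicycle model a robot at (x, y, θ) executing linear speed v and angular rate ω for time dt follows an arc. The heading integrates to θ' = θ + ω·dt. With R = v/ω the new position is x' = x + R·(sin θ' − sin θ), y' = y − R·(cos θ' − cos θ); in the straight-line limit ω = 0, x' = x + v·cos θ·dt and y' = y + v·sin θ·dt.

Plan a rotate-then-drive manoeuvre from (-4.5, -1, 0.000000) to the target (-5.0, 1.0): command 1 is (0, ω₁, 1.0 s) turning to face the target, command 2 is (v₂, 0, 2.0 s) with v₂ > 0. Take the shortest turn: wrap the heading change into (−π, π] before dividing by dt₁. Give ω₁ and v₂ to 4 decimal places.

ω₁ = 1.8158, v₂ = 1.0308

heading to target = atan2(1−-1, -5−-4.5) = 1.8158
Δθ = wrap(1.8158 − 0.0000) = 1.8158; ω₁ = Δθ/dt₁ = 1.8158
distance = √((-5−-4.5)² + (1−-1)²) = 2.0616; v₂ = distance/dt₂ = 1.0308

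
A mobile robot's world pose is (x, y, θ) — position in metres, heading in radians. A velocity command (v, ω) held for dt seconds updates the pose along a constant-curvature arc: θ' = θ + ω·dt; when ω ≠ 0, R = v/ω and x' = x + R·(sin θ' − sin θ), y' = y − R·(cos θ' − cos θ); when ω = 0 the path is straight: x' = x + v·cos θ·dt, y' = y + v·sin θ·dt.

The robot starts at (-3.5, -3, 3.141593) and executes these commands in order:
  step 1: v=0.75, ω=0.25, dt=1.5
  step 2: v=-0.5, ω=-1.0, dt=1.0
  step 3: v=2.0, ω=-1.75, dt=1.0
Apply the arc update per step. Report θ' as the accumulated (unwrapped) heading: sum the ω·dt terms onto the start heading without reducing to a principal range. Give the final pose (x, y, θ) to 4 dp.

(-4.2472, -1.5183, 0.7666)

step 1: θ'=3.5166 (R=3.0000) → pose (-4.5988, -3.2085, 3.5166)
step 2: θ'=2.5166 (R=0.5000) → pose (-4.1231, -3.2682, 2.5166)
step 3: θ'=0.7666 (R=-1.1429) → pose (-4.2472, -1.5183, 0.7666)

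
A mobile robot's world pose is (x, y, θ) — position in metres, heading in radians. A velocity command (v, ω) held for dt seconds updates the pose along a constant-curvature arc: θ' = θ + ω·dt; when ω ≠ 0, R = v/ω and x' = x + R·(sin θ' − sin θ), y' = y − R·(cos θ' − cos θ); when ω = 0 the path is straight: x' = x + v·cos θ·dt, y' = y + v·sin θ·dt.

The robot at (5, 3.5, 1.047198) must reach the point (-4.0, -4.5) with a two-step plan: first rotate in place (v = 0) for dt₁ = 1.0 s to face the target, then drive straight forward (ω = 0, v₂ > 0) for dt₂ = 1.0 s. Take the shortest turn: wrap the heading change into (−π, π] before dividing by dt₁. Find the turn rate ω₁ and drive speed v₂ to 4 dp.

heading to target = atan2(-4.5−3.5, -4−5) = -2.4150
Δθ = wrap(-2.4150 − 1.0472) = 2.8210; ω₁ = Δθ/dt₁ = 2.8210
distance = √((-4−5)² + (-4.5−3.5)²) = 12.0416; v₂ = distance/dt₂ = 12.0416

ω₁ = 2.8210, v₂ = 12.0416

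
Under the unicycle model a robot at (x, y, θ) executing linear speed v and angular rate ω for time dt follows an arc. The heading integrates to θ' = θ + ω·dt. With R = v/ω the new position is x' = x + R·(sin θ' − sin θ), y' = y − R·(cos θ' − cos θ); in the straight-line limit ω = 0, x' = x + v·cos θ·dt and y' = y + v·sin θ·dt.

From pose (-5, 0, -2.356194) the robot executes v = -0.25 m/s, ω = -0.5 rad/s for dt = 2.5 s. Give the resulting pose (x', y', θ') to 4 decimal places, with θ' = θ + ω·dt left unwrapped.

(-4.4224, 0.0934, -3.6062)

θ' = -2.3562 + -0.5·2.5 = -3.6062
R = v/ω = -0.25/-0.5 = 0.5000
x' = -5 + 0.5000·(sin -3.6062 − sin -2.3562) = -4.4224
y' = 0 − 0.5000·(cos -3.6062 − cos -2.3562) = 0.0934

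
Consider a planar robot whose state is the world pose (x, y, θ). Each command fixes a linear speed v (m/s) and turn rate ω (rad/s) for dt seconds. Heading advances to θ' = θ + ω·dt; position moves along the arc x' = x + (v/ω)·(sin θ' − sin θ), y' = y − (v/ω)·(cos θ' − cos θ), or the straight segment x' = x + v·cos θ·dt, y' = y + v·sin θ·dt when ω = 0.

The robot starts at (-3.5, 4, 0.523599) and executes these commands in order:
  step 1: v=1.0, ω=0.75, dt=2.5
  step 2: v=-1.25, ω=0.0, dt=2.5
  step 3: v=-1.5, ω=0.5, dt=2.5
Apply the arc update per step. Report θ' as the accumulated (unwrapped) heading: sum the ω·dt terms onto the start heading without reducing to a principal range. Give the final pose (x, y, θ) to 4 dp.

step 1: θ'=2.3986 (R=1.3333) → pose (-3.2647, 6.1366, 2.3986)
step 2: θ'=2.3986 (straight) → pose (-0.9633, 4.0226, 2.3986)
step 3: θ'=3.6486 (R=-3.0000) → pose (2.5229, 3.6093, 3.6486)

(2.5229, 3.6093, 3.6486)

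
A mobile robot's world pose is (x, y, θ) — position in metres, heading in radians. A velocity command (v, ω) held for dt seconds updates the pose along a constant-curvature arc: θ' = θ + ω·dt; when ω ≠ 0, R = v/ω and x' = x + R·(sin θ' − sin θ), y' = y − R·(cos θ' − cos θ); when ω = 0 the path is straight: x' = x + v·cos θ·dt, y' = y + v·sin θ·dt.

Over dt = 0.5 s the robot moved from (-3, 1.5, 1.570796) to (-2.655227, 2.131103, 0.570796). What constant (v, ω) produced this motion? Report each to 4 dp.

Δθ = 0.570796 − 1.570796 = -1.000000
ω = Δθ/dt = -1.000000/0.5 = -2.0000
R = −Δy/(cos θ' − cos θ) = -0.7500
v = R·ω = -0.7500·-2.0000 = 1.5000

v = 1.5000, ω = -2.0000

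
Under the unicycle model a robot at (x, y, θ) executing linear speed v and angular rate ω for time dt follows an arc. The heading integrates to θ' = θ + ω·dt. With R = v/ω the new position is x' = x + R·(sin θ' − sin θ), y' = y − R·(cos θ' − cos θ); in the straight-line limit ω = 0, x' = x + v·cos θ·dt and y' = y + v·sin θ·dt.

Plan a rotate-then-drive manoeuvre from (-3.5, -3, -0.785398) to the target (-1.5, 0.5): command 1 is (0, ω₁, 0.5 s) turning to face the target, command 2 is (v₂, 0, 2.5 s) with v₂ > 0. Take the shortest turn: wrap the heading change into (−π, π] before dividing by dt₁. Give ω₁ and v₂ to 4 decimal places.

ω₁ = 3.6741, v₂ = 1.6125

heading to target = atan2(0.5−-3, -1.5−-3.5) = 1.0517
Δθ = wrap(1.0517 − -0.7854) = 1.8370; ω₁ = Δθ/dt₁ = 3.6741
distance = √((-1.5−-3.5)² + (0.5−-3)²) = 4.0311; v₂ = distance/dt₂ = 1.6125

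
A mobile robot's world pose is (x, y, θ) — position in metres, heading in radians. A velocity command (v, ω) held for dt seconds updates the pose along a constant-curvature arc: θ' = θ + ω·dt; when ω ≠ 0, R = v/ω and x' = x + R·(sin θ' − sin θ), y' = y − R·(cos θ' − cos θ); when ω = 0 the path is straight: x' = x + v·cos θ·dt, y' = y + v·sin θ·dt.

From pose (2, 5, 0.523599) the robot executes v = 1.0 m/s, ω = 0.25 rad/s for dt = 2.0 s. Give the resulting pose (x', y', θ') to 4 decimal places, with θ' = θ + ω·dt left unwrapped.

θ' = 0.5236 + 0.25·2.0 = 1.0236
R = v/ω = 1.0/0.25 = 4.0000
x' = 2 + 4.0000·(sin 1.0236 − sin 0.5236) = 3.4159
y' = 5 − 4.0000·(cos 1.0236 − cos 0.5236) = 6.3829

(3.4159, 6.3829, 1.0236)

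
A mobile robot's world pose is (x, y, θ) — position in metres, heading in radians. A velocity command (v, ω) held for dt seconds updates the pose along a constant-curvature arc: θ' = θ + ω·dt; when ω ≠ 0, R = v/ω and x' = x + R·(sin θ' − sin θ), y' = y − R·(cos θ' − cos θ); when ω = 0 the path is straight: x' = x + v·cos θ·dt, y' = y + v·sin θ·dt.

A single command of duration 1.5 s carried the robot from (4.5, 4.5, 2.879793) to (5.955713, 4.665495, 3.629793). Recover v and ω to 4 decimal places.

Δθ = 3.629793 − 2.879793 = 0.750000
ω = Δθ/dt = 0.750000/1.5 = 0.5000
R = Δx/(sin θ' − sin θ) = -2.0000
v = R·ω = -2.0000·0.5000 = -1.0000

v = -1.0000, ω = 0.5000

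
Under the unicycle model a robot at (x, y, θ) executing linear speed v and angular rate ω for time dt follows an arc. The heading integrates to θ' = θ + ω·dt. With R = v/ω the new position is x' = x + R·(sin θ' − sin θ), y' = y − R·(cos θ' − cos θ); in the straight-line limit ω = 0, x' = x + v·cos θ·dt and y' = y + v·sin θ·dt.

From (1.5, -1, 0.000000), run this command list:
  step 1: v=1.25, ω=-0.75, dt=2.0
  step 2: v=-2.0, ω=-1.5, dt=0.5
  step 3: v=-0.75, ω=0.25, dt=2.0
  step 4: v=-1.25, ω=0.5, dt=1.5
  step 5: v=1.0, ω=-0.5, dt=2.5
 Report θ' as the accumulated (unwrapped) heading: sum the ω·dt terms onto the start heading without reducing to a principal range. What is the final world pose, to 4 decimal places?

(3.5897, -0.8077, -2.2500)

step 1: θ'=-1.5000 (R=-1.6667) → pose (3.1625, -2.5488, -1.5000)
step 2: θ'=-2.2500 (R=1.3333) → pose (3.4551, -1.6169, -2.2500)
step 3: θ'=-1.7500 (R=-3.0000) → pose (4.0728, -0.2671, -1.7500)
step 4: θ'=-1.0000 (R=-2.5000) → pose (3.7165, 1.5293, -1.0000)
step 5: θ'=-2.2500 (R=-2.0000) → pose (3.5897, -0.8077, -2.2500)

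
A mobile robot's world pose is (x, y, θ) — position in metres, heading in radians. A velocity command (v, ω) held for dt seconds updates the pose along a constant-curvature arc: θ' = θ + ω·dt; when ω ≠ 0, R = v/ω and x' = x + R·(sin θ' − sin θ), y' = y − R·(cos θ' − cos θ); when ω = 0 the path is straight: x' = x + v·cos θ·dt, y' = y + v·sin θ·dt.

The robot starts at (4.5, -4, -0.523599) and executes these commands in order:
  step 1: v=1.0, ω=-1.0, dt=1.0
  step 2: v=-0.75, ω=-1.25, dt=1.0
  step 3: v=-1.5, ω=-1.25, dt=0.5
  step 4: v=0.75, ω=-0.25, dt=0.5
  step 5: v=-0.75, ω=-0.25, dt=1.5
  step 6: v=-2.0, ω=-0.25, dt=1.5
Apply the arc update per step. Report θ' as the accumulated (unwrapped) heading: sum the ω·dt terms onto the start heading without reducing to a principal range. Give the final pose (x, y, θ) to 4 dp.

step 1: θ'=-1.5236 (R=-1.0000) → pose (4.9989, -4.8188, -1.5236)
step 2: θ'=-2.7736 (R=0.6000) → pose (5.3824, -4.2307, -2.7736)
step 3: θ'=-3.3986 (R=1.2000) → pose (6.1191, -4.1898, -3.3986)
step 4: θ'=-3.5236 (R=-3.0000) → pose (5.7633, -4.0721, -3.5236)
step 5: θ'=-3.8986 (R=3.0000) → pose (6.7052, -4.6751, -3.8986)
step 6: θ'=-4.2736 (R=8.0000) → pose (8.4533, -7.0915, -4.2736)

(8.4533, -7.0915, -4.2736)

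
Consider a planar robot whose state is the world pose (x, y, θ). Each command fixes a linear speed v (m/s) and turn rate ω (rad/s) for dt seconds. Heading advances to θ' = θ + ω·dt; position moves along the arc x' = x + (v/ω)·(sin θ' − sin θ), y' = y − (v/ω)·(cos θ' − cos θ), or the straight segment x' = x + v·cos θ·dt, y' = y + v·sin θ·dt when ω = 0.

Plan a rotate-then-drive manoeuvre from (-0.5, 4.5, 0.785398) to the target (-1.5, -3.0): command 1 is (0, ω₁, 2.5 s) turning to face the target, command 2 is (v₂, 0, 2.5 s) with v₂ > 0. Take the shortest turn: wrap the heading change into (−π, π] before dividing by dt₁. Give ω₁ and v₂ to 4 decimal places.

heading to target = atan2(-3−4.5, -1.5−-0.5) = -1.7033
Δθ = wrap(-1.7033 − 0.7854) = -2.4887; ω₁ = Δθ/dt₁ = -0.9955
distance = √((-1.5−-0.5)² + (-3−4.5)²) = 7.5664; v₂ = distance/dt₂ = 3.0265

ω₁ = -0.9955, v₂ = 3.0265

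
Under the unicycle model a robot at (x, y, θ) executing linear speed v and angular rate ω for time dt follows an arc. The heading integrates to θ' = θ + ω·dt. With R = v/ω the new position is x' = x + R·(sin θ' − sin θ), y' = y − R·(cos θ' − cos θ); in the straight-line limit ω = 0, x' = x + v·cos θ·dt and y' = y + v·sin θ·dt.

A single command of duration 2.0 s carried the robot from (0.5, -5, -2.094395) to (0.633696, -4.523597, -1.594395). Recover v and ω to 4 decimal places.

Δθ = -1.594395 − -2.094395 = 0.500000
ω = Δθ/dt = 0.500000/2.0 = 0.2500
R = −Δy/(cos θ' − cos θ) = -1.0000
v = R·ω = -1.0000·0.2500 = -0.2500

v = -0.2500, ω = 0.2500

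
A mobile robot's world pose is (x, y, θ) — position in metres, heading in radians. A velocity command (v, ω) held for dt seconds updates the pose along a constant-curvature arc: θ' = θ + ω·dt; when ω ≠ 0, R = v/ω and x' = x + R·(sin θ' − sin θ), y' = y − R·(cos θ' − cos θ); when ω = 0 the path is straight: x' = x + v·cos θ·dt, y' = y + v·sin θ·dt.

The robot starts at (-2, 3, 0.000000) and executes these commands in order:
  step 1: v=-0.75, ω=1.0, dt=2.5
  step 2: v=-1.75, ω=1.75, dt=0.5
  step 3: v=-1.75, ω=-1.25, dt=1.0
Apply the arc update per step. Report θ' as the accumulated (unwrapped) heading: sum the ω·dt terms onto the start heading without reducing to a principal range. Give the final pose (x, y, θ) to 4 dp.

step 1: θ'=2.5000 (R=-0.7500) → pose (-2.4489, 1.6491, 2.5000)
step 2: θ'=3.3750 (R=-1.0000) → pose (-1.6191, 1.4774, 3.3750)
step 3: θ'=2.1250 (R=1.4000) → pose (-0.1048, 0.8521, 2.1250)

(-0.1048, 0.8521, 2.1250)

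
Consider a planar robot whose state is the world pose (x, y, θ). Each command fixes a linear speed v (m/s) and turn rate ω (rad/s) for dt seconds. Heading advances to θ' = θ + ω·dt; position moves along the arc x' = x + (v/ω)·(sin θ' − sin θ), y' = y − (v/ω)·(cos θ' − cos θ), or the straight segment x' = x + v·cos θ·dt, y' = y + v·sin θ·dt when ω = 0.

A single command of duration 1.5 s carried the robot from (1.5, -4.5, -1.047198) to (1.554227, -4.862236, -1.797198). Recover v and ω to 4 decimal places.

Δθ = -1.797198 − -1.047198 = -0.750000
ω = Δθ/dt = -0.750000/1.5 = -0.5000
R = −Δy/(cos θ' − cos θ) = -0.5000
v = R·ω = -0.5000·-0.5000 = 0.2500

v = 0.2500, ω = -0.5000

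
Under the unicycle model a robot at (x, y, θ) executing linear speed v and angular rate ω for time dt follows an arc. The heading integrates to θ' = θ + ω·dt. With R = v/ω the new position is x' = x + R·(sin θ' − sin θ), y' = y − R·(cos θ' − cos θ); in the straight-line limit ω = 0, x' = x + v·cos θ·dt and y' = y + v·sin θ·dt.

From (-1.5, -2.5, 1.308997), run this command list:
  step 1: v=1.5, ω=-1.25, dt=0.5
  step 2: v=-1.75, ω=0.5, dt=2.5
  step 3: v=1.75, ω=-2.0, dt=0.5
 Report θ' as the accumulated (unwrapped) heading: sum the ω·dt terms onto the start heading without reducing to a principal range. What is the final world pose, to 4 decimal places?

(-2.0448, -5.0055, 0.9340)

step 1: θ'=0.6840 (R=-1.2000) → pose (-1.0992, -1.8805, 0.6840)
step 2: θ'=1.9340 (R=-3.5000) → pose (-2.1592, -5.8366, 1.9340)
step 3: θ'=0.9340 (R=-0.8750) → pose (-2.0448, -5.0055, 0.9340)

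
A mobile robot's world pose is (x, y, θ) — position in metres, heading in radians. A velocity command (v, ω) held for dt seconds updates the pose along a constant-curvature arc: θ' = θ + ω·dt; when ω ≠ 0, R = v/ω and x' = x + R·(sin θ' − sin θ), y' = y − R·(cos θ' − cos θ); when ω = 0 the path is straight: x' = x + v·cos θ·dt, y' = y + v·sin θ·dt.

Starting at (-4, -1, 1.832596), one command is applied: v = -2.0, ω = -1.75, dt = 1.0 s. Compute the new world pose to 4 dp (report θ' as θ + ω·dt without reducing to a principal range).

θ' = 1.8326 + -1.75·1.0 = 0.0826
R = v/ω = -2.0/-1.75 = 1.1429
x' = -4 + 1.1429·(sin 0.0826 − sin 1.8326) = -5.0096
y' = -1 − 1.1429·(cos 0.0826 − cos 1.8326) = -2.4348

(-5.0096, -2.4348, 0.0826)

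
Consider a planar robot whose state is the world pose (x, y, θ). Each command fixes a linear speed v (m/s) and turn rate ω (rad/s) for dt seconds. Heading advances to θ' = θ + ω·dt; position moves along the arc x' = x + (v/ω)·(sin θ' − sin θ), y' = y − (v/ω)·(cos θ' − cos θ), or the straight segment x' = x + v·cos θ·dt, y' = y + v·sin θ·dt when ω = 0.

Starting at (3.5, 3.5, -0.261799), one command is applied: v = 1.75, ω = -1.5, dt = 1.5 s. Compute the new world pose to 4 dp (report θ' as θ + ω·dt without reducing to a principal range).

(3.8852, 1.4302, -2.5118)

θ' = -0.2618 + -1.5·1.5 = -2.5118
R = v/ω = 1.75/-1.5 = -1.1667
x' = 3.5 + -1.1667·(sin -2.5118 − sin -0.2618) = 3.8852
y' = 3.5 − -1.1667·(cos -2.5118 − cos -0.2618) = 1.4302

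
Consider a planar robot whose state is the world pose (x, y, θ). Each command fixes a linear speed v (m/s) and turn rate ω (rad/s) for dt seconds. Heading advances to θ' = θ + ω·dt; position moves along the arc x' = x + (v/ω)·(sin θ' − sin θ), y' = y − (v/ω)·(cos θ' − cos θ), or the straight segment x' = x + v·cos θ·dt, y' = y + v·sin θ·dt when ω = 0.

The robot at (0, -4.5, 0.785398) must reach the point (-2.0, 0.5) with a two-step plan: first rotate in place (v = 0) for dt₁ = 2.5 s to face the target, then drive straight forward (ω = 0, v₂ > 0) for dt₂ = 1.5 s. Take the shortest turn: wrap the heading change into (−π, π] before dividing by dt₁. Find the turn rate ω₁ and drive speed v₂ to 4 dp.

heading to target = atan2(0.5−-4.5, -2−0) = 1.9513
Δθ = wrap(1.9513 − 0.7854) = 1.1659; ω₁ = Δθ/dt₁ = 0.4664
distance = √((-2−0)² + (0.5−-4.5)²) = 5.3852; v₂ = distance/dt₂ = 3.5901

ω₁ = 0.4664, v₂ = 3.5901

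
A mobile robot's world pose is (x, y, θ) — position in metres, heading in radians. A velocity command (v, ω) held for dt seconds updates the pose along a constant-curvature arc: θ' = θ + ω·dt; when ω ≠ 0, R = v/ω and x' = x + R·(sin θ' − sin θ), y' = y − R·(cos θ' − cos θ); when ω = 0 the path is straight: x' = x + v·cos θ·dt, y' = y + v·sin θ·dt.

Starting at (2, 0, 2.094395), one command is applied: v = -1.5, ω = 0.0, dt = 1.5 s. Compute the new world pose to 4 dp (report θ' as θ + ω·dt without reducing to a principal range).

θ' = 2.0944 + 0.0·1.5 = 2.0944
ω = 0 → straight: x' = 2 + -1.5·cos(2.0944)·1.5 = 3.1250
y' = 0 + -1.5·sin(2.0944)·1.5 = -1.9486

(3.1250, -1.9486, 2.0944)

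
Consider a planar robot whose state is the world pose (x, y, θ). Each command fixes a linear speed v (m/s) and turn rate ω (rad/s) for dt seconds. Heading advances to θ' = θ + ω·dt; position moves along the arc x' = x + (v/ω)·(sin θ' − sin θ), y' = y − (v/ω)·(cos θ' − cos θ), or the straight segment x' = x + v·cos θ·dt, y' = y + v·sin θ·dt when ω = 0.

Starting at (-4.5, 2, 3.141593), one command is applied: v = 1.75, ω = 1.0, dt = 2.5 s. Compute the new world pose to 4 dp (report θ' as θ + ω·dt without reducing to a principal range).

(-5.5473, -1.1520, 5.6416)

θ' = 3.1416 + 1.0·2.5 = 5.6416
R = v/ω = 1.75/1.0 = 1.7500
x' = -4.5 + 1.7500·(sin 5.6416 − sin 3.1416) = -5.5473
y' = 2 − 1.7500·(cos 5.6416 − cos 3.1416) = -1.1520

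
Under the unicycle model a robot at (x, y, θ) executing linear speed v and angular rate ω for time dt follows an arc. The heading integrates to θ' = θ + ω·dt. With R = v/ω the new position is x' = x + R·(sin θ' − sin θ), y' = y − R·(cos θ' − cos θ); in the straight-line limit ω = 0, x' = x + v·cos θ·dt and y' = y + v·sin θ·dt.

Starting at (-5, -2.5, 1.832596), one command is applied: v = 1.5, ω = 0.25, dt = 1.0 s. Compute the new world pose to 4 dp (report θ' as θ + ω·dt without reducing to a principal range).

(-5.5644, -1.1144, 2.0826)

θ' = 1.8326 + 0.25·1.0 = 2.0826
R = v/ω = 1.5/0.25 = 6.0000
x' = -5 + 6.0000·(sin 2.0826 − sin 1.8326) = -5.5644
y' = -2.5 − 6.0000·(cos 2.0826 − cos 1.8326) = -1.1144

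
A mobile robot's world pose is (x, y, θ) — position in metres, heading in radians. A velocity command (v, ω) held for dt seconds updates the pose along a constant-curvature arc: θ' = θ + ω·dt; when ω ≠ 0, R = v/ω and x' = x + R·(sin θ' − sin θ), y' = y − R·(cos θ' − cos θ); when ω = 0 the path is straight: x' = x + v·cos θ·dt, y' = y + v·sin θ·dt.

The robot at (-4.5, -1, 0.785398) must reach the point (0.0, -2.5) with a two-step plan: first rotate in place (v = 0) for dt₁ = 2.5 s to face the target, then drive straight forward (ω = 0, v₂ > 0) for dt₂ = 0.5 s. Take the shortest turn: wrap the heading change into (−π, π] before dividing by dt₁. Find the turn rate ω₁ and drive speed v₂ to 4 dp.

heading to target = atan2(-2.5−-1, 0−-4.5) = -0.3218
Δθ = wrap(-0.3218 − 0.7854) = -1.1071; ω₁ = Δθ/dt₁ = -0.4429
distance = √((0−-4.5)² + (-2.5−-1)²) = 4.7434; v₂ = distance/dt₂ = 9.4868

ω₁ = -0.4429, v₂ = 9.4868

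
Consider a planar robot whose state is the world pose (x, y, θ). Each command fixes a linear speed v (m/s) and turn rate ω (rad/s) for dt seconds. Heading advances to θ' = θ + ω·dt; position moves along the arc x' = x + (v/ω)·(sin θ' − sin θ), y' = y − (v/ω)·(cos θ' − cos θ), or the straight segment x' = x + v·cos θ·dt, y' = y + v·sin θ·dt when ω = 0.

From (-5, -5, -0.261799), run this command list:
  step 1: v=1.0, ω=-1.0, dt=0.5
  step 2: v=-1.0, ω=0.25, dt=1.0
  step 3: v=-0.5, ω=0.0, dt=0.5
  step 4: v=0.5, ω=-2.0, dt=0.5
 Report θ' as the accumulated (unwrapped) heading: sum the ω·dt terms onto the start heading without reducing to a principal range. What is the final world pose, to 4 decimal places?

step 1: θ'=-0.7618 (R=-1.0000) → pose (-4.5686, -5.2423, -0.7618)
step 2: θ'=-0.5118 (R=-4.0000) → pose (-5.3705, -4.6493, -0.5118)
step 3: θ'=-0.5118 (straight) → pose (-5.5885, -4.5268, -0.5118)
step 4: θ'=-1.5118 (R=-0.2500) → pose (-5.4613, -4.7300, -1.5118)

(-5.4613, -4.7300, -1.5118)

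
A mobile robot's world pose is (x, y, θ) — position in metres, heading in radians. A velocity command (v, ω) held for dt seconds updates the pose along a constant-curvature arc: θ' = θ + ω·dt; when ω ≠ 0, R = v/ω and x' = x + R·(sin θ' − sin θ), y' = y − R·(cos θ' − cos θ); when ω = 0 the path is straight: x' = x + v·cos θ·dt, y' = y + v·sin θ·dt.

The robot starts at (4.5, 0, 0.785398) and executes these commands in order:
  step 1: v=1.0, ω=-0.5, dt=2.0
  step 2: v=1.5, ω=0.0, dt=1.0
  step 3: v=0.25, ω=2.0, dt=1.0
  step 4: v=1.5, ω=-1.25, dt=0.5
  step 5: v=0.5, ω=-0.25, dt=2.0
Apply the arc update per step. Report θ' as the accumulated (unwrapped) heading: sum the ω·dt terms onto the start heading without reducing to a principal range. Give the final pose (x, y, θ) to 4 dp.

(8.6337, 1.8851, 0.6604)

step 1: θ'=-0.2146 (R=-2.0000) → pose (6.3401, 0.5399, -0.2146)
step 2: θ'=-0.2146 (straight) → pose (7.8057, 0.2205, -0.2146)
step 3: θ'=1.7854 (R=0.1250) → pose (7.9545, 0.3692, 1.7854)
step 4: θ'=1.1604 (R=-1.2000) → pose (8.0266, 1.1035, 1.1604)
step 5: θ'=0.6604 (R=-2.0000) → pose (8.6337, 1.8851, 0.6604)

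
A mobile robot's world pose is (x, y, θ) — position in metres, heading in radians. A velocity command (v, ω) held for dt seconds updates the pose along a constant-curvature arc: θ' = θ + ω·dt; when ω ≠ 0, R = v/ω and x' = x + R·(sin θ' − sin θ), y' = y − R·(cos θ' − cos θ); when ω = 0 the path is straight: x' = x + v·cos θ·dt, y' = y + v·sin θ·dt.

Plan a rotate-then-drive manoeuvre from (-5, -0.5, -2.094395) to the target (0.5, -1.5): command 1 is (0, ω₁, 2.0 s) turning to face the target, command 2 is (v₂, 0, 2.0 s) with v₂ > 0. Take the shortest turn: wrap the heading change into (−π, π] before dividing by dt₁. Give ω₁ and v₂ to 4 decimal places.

heading to target = atan2(-1.5−-0.5, 0.5−-5) = -0.1799
Δθ = wrap(-0.1799 − -2.0944) = 1.9145; ω₁ = Δθ/dt₁ = 0.9573
distance = √((0.5−-5)² + (-1.5−-0.5)²) = 5.5902; v₂ = distance/dt₂ = 2.7951

ω₁ = 0.9573, v₂ = 2.7951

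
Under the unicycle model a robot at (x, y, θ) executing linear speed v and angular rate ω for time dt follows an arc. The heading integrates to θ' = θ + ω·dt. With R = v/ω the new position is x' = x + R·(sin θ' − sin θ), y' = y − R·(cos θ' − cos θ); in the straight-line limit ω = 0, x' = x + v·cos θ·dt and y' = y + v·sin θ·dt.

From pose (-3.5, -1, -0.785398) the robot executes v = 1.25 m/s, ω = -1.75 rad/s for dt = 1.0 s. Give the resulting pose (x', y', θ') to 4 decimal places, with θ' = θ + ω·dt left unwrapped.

(-3.5981, -2.0921, -2.5354)

θ' = -0.7854 + -1.75·1.0 = -2.5354
R = v/ω = 1.25/-1.75 = -0.7143
x' = -3.5 + -0.7143·(sin -2.5354 − sin -0.7854) = -3.5981
y' = -1 − -0.7143·(cos -2.5354 − cos -0.7854) = -2.0921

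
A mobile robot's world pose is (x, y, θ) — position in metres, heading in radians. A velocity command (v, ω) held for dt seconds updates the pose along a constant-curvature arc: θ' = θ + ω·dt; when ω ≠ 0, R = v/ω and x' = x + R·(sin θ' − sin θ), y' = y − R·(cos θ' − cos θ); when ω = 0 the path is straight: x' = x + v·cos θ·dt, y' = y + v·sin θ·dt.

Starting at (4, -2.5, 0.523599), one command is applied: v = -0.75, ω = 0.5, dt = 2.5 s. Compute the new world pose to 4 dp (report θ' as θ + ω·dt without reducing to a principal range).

(3.2807, -4.1012, 1.7736)

θ' = 0.5236 + 0.5·2.5 = 1.7736
R = v/ω = -0.75/0.5 = -1.5000
x' = 4 + -1.5000·(sin 1.7736 − sin 0.5236) = 3.2807
y' = -2.5 − -1.5000·(cos 1.7736 − cos 0.5236) = -4.1012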